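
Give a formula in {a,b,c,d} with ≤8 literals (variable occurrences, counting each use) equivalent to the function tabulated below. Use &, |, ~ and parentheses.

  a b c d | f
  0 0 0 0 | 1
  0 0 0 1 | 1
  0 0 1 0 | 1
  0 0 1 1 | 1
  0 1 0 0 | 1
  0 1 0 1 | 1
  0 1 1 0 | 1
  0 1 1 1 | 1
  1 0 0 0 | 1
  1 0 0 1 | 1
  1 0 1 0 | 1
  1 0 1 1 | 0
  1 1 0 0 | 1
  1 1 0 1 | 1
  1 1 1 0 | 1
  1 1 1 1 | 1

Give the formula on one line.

  ~c = 1100110011001100
  (~c | b) = 1100111111001111
  ~d = 1010101010101010
  (b | c) = 0011111100111111
  ((b | c) | d) = 0111111101111111
  (~d & ((b | c) | d)) = 0010101000101010
  ((~c | b) | (~d & ((b | c) | d))) = 1110111111101111
  ~a = 1111111100000000
  (((~c | b) | (~d & ((b | c) | d))) | ~a) = 1111111111101111

(((~c | b) | (~d & ((b | c) | d))) | ~a)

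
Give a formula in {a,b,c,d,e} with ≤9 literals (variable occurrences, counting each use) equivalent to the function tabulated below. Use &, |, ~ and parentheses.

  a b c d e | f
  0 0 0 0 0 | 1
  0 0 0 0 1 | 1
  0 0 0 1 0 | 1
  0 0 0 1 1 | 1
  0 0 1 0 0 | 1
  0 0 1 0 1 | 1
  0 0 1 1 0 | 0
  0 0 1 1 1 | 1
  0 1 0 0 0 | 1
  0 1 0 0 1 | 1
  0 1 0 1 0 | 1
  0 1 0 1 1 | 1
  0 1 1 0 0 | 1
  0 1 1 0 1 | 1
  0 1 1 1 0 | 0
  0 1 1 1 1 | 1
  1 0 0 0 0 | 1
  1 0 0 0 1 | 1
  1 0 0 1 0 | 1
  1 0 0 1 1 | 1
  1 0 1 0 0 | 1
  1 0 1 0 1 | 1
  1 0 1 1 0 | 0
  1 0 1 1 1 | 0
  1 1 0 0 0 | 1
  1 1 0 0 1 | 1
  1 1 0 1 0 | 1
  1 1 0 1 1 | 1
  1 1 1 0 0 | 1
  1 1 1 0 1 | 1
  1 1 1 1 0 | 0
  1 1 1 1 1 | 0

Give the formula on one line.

  ~c = 11110000111100001111000011110000
  ~d = 11001100110011001100110011001100
  (c & ~d) = 00001100000011000000110000001100
  ~a = 11111111111111110000000000000000
  (d & e) = 00010001000100010001000100010001
  (~a & (d & e)) = 00010001000100010000000000000000
  ((c & ~d) | (~a & (d & e))) = 00011101000111010000110000001100
  (~c | ((c & ~d) | (~a & (d & e)))) = 11111101111111011111110011111100

(~c | ((c & ~d) | (~a & (d & e))))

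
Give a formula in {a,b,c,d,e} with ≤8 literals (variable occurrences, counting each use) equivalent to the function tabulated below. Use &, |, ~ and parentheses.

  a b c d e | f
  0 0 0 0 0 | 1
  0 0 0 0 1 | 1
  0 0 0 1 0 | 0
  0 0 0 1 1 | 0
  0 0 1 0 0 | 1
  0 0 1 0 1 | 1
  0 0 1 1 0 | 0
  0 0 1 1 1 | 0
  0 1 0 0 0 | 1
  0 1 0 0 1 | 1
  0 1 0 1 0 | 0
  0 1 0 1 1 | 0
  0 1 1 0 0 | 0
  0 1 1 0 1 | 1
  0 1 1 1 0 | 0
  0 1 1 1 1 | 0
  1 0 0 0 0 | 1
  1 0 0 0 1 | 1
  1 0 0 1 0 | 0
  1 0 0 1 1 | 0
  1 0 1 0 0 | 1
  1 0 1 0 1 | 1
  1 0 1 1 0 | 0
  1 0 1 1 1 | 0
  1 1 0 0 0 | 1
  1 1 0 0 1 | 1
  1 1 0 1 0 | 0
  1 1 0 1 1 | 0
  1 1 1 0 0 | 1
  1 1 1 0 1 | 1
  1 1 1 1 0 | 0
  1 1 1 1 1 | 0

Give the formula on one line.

(((((e | ~c) | a) & (~d | ~e)) | ~b) & ~d)

  ~c = 11110000111100001111000011110000
  (e | ~c) = 11110101111101011111010111110101
  ((e | ~c) | a) = 11110101111101011111111111111111
  ~d = 11001100110011001100110011001100
  ~e = 10101010101010101010101010101010
  (~d | ~e) = 11101110111011101110111011101110
  (((e | ~c) | a) & (~d | ~e)) = 11100100111001001110111011101110
  ~b = 11111111000000001111111100000000
  ((((e | ~c) | a) & (~d | ~e)) | ~b) = 11111111111001001111111111101110
  (((((e | ~c) | a) & (~d | ~e)) | ~b) & ~d) = 11001100110001001100110011001100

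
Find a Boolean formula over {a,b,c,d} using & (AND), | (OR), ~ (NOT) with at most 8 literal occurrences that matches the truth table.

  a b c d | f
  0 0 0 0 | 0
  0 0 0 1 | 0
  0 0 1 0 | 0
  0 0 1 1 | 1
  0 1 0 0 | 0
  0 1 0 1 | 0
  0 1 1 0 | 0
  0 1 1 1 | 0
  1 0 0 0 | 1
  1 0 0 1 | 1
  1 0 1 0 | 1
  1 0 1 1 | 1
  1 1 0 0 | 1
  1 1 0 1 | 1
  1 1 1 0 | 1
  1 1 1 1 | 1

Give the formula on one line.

  ~c = 1100110011001100
  (d & ~c) = 0100010001000100
  ~b = 1111000011110000
  (d & ~b) = 0101000001010000
  ((d & ~c) | (d & ~b)) = 0101010001010100
  (a | ((d & ~c) | (d & ~b))) = 0101010011111111
  (c | a) = 0011001111111111
  ((a | ((d & ~c) | (d & ~b))) & (c | a)) = 0001000011111111

((a | ((d & ~c) | (d & ~b))) & (c | a))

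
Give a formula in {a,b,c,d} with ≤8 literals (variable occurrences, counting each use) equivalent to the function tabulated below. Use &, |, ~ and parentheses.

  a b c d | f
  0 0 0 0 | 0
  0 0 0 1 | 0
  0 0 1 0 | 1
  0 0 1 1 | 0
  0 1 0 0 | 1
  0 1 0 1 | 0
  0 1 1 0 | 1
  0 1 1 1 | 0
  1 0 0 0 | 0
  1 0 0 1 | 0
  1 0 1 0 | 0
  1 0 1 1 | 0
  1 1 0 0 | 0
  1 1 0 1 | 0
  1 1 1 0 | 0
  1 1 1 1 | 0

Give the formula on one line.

(((d | ~a) & (c | b)) & ~d)

  ~a = 1111111100000000
  (d | ~a) = 1111111101010101
  (c | b) = 0011111100111111
  ((d | ~a) & (c | b)) = 0011111100010101
  ~d = 1010101010101010
  (((d | ~a) & (c | b)) & ~d) = 0010101000000000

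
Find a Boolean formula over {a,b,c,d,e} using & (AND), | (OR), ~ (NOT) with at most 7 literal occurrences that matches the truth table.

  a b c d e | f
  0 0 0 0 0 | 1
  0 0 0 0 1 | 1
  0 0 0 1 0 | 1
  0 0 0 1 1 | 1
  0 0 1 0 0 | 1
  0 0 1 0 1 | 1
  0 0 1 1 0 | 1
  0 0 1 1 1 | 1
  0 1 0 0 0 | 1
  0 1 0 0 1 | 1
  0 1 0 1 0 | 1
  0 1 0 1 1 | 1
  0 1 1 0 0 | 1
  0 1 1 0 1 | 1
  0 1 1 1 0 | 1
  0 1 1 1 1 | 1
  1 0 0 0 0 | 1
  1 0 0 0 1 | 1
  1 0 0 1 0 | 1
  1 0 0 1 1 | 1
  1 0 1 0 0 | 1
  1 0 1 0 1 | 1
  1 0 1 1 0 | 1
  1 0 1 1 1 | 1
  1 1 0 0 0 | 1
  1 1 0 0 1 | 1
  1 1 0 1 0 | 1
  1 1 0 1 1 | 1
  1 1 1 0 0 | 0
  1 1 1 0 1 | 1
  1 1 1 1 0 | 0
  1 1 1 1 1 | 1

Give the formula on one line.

  ~b = 11111111000000001111111100000000
  ~c = 11110000111100001111000011110000
  ~a = 11111111111111110000000000000000
  (e | ~a) = 11111111111111110101010101010101
  (~c | (e | ~a)) = 11111111111111111111010111110101
  (~b | (~c | (e | ~a))) = 11111111111111111111111111110101

(~b | (~c | (e | ~a)))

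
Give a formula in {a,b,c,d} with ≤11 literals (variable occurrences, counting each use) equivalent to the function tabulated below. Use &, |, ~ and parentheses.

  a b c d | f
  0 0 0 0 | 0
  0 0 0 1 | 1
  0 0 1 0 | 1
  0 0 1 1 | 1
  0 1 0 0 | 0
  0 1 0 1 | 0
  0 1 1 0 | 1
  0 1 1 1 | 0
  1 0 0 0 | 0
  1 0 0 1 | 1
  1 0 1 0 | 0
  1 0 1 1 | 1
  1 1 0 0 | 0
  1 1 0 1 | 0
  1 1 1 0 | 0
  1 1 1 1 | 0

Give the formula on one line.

(((~b | ((~c & ~b) | ~d)) & (d | c)) & (~c | (~a | d)))

  ~b = 1111000011110000
  ~c = 1100110011001100
  (~c & ~b) = 1100000011000000
  ~d = 1010101010101010
  ((~c & ~b) | ~d) = 1110101011101010
  (~b | ((~c & ~b) | ~d)) = 1111101011111010
  (d | c) = 0111011101110111
  ((~b | ((~c & ~b) | ~d)) & (d | c)) = 0111001001110010
  ~a = 1111111100000000
  (~a | d) = 1111111101010101
  (~c | (~a | d)) = 1111111111011101
  (((~b | ((~c & ~b) | ~d)) & (d | c)) & (~c | (~a | d))) = 0111001001010000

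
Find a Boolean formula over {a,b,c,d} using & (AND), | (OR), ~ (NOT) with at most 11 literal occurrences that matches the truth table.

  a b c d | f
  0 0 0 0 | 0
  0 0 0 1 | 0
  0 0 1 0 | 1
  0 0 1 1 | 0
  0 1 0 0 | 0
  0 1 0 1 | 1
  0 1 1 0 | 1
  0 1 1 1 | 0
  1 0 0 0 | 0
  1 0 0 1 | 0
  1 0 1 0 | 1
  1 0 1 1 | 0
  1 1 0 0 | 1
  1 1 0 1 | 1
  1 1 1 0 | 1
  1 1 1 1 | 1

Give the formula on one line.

  ~d = 1010101010101010
  (~d & c) = 0010001000100010
  (b & a) = 0000000000001111
  (d | (b & a)) = 0101010101011111
  ~c = 1100110011001100
  (a | ~c) = 1100110011111111
  ((d | (b & a)) & (a | ~c)) = 0100010001011111
  (((d | (b & a)) & (a | ~c)) & b) = 0000010000001111
  ((~d & c) | (((d | (b & a)) & (a | ~c)) & b)) = 0010011000101111

((~d & c) | (((d | (b & a)) & (a | ~c)) & b))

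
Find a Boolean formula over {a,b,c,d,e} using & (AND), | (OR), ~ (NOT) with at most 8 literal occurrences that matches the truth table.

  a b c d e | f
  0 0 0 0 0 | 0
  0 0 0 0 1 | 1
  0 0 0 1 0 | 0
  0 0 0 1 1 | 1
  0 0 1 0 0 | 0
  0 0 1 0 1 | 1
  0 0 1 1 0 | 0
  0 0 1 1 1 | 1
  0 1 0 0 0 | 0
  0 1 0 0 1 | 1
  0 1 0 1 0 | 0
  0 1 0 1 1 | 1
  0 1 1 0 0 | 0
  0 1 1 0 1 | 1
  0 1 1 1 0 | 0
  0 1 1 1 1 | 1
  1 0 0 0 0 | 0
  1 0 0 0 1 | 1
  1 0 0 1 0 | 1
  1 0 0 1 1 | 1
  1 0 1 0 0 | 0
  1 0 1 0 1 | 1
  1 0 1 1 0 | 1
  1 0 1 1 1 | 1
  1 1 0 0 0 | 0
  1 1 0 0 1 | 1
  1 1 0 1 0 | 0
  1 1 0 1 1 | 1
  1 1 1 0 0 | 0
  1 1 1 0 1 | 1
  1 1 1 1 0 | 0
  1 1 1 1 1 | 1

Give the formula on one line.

(((~b & d) | (~a | e)) & (a | e))

  ~b = 11111111000000001111111100000000
  (~b & d) = 00110011000000000011001100000000
  ~a = 11111111111111110000000000000000
  (~a | e) = 11111111111111110101010101010101
  ((~b & d) | (~a | e)) = 11111111111111110111011101010101
  (a | e) = 01010101010101011111111111111111
  (((~b & d) | (~a | e)) & (a | e)) = 01010101010101010111011101010101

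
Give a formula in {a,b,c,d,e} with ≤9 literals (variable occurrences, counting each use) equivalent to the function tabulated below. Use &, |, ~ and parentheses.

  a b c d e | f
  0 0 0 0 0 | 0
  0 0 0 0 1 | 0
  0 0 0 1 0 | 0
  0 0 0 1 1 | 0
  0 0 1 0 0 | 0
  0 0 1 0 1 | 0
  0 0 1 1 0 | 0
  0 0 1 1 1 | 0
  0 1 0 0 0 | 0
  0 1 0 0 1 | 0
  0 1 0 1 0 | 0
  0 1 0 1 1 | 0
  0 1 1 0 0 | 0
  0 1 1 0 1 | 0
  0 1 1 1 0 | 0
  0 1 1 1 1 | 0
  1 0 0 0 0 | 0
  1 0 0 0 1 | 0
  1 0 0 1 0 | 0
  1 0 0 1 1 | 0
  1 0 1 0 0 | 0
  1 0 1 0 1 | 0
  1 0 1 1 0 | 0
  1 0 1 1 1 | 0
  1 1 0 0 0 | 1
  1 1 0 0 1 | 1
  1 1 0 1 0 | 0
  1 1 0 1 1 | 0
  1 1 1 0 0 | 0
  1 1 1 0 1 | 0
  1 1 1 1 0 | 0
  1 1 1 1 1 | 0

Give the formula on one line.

(((~c & a) | ~b) & ((b & ~d) & (d | (~d & ~c))))

  ~c = 11110000111100001111000011110000
  (~c & a) = 00000000000000001111000011110000
  ~b = 11111111000000001111111100000000
  ((~c & a) | ~b) = 11111111000000001111111111110000
  ~d = 11001100110011001100110011001100
  (b & ~d) = 00000000110011000000000011001100
  (~d & ~c) = 11000000110000001100000011000000
  (d | (~d & ~c)) = 11110011111100111111001111110011
  ((b & ~d) & (d | (~d & ~c))) = 00000000110000000000000011000000
  (((~c & a) | ~b) & ((b & ~d) & (d | (~d & ~c)))) = 00000000000000000000000011000000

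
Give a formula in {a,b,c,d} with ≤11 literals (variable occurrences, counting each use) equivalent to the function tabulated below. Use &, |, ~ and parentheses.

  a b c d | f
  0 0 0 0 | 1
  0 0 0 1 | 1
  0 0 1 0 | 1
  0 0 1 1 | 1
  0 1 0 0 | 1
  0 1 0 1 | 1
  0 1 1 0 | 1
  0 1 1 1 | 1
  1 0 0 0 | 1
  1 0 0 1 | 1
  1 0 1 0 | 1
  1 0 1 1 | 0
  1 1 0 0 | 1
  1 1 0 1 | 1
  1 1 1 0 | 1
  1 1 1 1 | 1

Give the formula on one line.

  ~c = 1100110011001100
  (~c | b) = 1100111111001111
  ~d = 1010101010101010
  (c & ~d) = 0010001000100010
  ~a = 1111111100000000
  (b & ~a) = 0000111100000000
  ((c & ~d) | (b & ~a)) = 0010111100100010
  ((~c | b) | ((c & ~d) | (b & ~a))) = 1110111111101111
  (~a | b) = 1111111100001111
  (((~c | b) | ((c & ~d) | (b & ~a))) | (~a | b)) = 1111111111101111

(((~c | b) | ((c & ~d) | (b & ~a))) | (~a | b))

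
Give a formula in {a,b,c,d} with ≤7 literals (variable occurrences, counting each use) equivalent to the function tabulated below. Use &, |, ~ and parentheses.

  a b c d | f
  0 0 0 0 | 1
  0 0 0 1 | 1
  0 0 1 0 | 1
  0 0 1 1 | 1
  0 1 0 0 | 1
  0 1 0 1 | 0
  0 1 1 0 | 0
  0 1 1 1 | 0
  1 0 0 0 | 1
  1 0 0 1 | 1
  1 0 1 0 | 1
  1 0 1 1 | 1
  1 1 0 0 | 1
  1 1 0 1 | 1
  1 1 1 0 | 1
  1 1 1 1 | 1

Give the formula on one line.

  ~d = 1010101010101010
  (~d & b) = 0000101000001010
  ~c = 1100110011001100
  (d | ~c) = 1101110111011101
  ((~d & b) & (d | ~c)) = 0000100000001000
  ~b = 1111000011110000
  (~b | a) = 1111000011111111
  (((~d & b) & (d | ~c)) | (~b | a)) = 1111100011111111

(((~d & b) & (d | ~c)) | (~b | a))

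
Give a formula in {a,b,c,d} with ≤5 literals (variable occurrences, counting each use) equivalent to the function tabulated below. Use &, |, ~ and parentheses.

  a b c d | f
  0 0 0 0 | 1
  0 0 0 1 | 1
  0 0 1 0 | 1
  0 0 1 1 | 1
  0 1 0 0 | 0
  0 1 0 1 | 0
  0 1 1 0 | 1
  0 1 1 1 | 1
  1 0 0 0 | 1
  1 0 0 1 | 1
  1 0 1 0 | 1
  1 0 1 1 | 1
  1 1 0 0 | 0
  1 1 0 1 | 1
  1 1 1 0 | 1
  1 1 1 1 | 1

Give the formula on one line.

(~b | (c | (d & a)))

  ~b = 1111000011110000
  (d & a) = 0000000001010101
  (c | (d & a)) = 0011001101110111
  (~b | (c | (d & a))) = 1111001111110111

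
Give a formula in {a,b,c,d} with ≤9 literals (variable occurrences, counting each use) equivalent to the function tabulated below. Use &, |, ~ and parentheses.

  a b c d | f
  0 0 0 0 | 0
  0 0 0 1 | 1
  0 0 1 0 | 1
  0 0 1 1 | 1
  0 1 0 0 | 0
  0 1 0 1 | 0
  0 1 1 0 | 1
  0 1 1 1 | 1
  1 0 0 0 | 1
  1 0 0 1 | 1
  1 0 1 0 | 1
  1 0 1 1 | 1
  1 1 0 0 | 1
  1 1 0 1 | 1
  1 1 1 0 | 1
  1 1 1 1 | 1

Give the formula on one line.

((a | c) | ((a & b) | (~b & d)))

  (a | c) = 0011001111111111
  (a & b) = 0000000000001111
  ~b = 1111000011110000
  (~b & d) = 0101000001010000
  ((a & b) | (~b & d)) = 0101000001011111
  ((a | c) | ((a & b) | (~b & d))) = 0111001111111111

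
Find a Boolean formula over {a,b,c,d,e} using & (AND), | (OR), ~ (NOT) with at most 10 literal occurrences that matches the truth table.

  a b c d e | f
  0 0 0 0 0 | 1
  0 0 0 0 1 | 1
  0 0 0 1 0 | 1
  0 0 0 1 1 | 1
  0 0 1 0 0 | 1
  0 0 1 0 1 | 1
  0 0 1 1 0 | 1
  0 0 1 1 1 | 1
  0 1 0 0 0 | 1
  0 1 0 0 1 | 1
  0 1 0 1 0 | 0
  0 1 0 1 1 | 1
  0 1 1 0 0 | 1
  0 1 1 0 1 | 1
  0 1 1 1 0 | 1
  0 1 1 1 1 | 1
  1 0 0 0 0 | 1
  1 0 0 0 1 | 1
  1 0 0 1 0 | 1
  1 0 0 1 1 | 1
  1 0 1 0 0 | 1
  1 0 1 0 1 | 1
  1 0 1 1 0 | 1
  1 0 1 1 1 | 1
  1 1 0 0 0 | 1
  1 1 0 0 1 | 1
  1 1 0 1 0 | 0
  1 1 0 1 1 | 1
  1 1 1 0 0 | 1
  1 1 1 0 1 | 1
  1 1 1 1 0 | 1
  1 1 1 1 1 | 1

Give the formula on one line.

((~b | (c | (~d | ((~d | a) & (c & ~b))))) | e)

  ~b = 11111111000000001111111100000000
  ~d = 11001100110011001100110011001100
  (~d | a) = 11001100110011001111111111111111
  (c & ~b) = 00001111000000000000111100000000
  ((~d | a) & (c & ~b)) = 00001100000000000000111100000000
  (~d | ((~d | a) & (c & ~b))) = 11001100110011001100111111001100
  (c | (~d | ((~d | a) & (c & ~b)))) = 11001111110011111100111111001111
  (~b | (c | (~d | ((~d | a) & (c & ~b))))) = 11111111110011111111111111001111
  ((~b | (c | (~d | ((~d | a) & (c & ~b))))) | e) = 11111111110111111111111111011111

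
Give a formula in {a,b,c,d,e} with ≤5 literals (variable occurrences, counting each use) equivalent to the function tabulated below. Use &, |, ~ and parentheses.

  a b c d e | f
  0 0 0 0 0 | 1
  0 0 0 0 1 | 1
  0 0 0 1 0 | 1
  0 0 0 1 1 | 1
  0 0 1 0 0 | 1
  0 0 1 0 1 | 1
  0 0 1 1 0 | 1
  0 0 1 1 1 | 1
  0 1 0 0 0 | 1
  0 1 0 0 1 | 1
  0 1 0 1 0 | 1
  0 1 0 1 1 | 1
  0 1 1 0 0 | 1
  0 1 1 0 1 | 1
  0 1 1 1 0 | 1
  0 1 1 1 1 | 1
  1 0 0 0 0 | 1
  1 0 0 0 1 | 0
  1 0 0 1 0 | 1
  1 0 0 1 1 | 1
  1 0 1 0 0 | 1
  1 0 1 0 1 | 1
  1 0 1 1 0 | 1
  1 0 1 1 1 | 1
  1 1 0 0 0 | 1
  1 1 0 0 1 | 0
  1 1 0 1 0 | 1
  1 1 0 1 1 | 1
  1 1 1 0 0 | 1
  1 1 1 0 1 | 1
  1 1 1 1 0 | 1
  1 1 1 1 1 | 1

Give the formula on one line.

  ~e = 10101010101010101010101010101010
  (c | ~e) = 10101111101011111010111110101111
  ((c | ~e) & a) = 00000000000000001010111110101111
  ~a = 11111111111111110000000000000000
  (~a | d) = 11111111111111110011001100110011
  (((c | ~e) & a) | (~a | d)) = 11111111111111111011111110111111

(((c | ~e) & a) | (~a | d))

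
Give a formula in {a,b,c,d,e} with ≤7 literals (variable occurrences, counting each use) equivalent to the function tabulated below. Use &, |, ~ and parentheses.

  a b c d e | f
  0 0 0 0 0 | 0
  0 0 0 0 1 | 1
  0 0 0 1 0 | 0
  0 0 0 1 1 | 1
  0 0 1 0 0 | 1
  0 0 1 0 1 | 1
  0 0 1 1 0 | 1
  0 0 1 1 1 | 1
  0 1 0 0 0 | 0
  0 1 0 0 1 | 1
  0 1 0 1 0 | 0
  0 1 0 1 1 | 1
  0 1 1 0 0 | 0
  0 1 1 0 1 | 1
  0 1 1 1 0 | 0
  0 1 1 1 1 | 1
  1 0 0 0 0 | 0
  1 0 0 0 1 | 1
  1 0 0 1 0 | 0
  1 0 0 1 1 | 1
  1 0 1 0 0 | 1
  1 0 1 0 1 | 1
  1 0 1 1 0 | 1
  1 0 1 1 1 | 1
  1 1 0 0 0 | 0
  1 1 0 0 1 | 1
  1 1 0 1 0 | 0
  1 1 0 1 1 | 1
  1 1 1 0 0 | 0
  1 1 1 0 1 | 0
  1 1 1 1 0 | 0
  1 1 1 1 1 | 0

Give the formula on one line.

((c & ~b) | (e & (~a | ~c)))

  ~b = 11111111000000001111111100000000
  (c & ~b) = 00001111000000000000111100000000
  ~a = 11111111111111110000000000000000
  ~c = 11110000111100001111000011110000
  (~a | ~c) = 11111111111111111111000011110000
  (e & (~a | ~c)) = 01010101010101010101000001010000
  ((c & ~b) | (e & (~a | ~c))) = 01011111010101010101111101010000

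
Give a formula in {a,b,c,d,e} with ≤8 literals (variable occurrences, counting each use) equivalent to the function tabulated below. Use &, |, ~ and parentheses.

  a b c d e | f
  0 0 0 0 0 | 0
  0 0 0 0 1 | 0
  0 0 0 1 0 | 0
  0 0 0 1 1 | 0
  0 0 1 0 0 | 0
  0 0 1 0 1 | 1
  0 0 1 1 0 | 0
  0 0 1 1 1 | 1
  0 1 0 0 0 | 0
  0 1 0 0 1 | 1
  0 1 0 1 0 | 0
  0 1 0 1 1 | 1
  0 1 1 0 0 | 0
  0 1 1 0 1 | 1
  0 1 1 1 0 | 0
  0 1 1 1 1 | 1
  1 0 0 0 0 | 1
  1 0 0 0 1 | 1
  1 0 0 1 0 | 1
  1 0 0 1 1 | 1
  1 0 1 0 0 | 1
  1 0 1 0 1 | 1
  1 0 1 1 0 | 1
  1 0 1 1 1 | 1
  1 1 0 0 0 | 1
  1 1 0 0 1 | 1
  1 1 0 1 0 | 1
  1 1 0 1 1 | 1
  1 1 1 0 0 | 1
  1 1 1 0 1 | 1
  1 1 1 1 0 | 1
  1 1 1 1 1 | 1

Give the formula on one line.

  ~b = 11111111000000001111111100000000
  (~b | d) = 11111111001100111111111100110011
  ~a = 11111111111111110000000000000000
  (~a & c) = 00001111000011110000000000000000
  ((~b | d) & (~a & c)) = 00001111000000110000000000000000
  (e & ((~b | d) & (~a & c))) = 00000101000000010000000000000000
  (a | (e & ((~b | d) & (~a & c)))) = 00000101000000011111111111111111
  (b & e) = 00000000010101010000000001010101
  ((a | (e & ((~b | d) & (~a & c)))) | (b & e)) = 00000101010101011111111111111111

((a | (e & ((~b | d) & (~a & c)))) | (b & e))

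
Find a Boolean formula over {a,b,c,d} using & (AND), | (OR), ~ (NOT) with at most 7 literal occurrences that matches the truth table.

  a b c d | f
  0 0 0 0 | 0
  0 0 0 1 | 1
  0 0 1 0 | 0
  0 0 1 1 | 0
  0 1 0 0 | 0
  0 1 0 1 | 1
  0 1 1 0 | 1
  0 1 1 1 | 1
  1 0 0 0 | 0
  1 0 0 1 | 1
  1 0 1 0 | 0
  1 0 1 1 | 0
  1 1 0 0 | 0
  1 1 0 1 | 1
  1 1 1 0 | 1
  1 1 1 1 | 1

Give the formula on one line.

  ~c = 1100110011001100
  (d & ~c) = 0100010001000100
  (c | d) = 0111011101110111
  (b & (c | d)) = 0000011100000111
  ((b & (c | d)) | d) = 0101011101010111
  (((b & (c | d)) | d) & b) = 0000011100000111
  ((d & ~c) | (((b & (c | d)) | d) & b)) = 0100011101000111

((d & ~c) | (((b & (c | d)) | d) & b))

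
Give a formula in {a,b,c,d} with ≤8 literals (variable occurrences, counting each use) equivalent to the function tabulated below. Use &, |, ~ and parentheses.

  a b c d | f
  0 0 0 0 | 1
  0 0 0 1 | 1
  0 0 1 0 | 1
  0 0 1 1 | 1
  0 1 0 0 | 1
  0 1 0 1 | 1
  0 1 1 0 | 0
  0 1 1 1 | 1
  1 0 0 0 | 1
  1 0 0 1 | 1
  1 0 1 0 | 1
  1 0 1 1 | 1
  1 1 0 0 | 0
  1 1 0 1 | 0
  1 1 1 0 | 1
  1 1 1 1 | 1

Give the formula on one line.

  ~c = 1100110011001100
  (~c | d) = 1101110111011101
  ~a = 1111111100000000
  ((~c | d) & ~a) = 1101110100000000
  (c & a) = 0000000000110011
  ~b = 1111000011110000
  ((c & a) | ~b) = 1111000011110011
  (((~c | d) & ~a) | ((c & a) | ~b)) = 1111110111110011

(((~c | d) & ~a) | ((c & a) | ~b))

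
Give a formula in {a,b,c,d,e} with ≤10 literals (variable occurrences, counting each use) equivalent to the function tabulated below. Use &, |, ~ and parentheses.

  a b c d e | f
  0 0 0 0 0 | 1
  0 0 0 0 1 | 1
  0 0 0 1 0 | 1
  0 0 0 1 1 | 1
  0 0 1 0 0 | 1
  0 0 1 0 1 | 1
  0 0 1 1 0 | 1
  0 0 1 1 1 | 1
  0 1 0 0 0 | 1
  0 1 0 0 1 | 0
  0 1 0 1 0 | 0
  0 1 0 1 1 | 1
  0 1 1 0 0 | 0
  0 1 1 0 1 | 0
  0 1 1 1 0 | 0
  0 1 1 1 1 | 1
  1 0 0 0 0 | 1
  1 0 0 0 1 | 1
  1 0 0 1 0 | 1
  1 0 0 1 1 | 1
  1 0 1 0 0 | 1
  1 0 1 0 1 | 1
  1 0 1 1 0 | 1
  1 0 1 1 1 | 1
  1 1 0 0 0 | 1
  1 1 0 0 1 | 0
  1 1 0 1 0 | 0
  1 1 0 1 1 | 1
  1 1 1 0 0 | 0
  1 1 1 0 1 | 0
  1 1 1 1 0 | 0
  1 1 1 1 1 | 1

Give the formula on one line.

  ~e = 10101010101010101010101010101010
  (d | ~e) = 10111011101110111011101110111011
  ((d | ~e) & e) = 00010001000100010001000100010001
  ~d = 11001100110011001100110011001100
  (~d & b) = 00000000110011000000000011001100
  (~e & (~d & b)) = 00000000100010000000000010001000
  ~c = 11110000111100001111000011110000
  ((~e & (~d & b)) & ~c) = 00000000100000000000000010000000
  ~b = 11111111000000001111111100000000
  (((~e & (~d & b)) & ~c) | ~b) = 11111111100000001111111110000000
  (((d | ~e) & e) | (((~e & (~d & b)) & ~c) | ~b)) = 11111111100100011111111110010001

(((d | ~e) & e) | (((~e & (~d & b)) & ~c) | ~b))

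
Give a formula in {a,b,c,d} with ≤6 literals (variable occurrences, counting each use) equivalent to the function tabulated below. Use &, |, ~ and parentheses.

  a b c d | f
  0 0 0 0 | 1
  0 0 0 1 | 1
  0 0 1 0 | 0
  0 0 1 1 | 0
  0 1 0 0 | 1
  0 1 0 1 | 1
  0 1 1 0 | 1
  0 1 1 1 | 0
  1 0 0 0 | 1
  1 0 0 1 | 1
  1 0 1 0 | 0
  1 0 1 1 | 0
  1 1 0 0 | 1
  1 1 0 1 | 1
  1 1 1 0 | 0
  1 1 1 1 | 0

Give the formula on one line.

  ~c = 1100110011001100
  ~d = 1010101010101010
  (~d & c) = 0010001000100010
  (b & (~d & c)) = 0000001000000010
  ~a = 1111111100000000
  (c & ~a) = 0011001100000000
  ((b & (~d & c)) & (c & ~a)) = 0000001000000000
  (~c | ((b & (~d & c)) & (c & ~a))) = 1100111011001100

(~c | ((b & (~d & c)) & (c & ~a)))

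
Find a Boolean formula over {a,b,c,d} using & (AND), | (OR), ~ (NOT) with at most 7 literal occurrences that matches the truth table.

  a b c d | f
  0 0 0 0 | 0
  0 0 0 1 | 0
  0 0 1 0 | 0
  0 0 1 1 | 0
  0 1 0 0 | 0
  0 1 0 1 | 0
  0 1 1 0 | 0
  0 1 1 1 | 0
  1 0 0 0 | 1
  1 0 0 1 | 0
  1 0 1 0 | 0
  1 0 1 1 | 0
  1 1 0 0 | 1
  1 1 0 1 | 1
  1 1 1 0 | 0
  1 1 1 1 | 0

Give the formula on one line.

  ~c = 1100110011001100
  (~c & a) = 0000000011001100
  (a & b) = 0000000000001111
  ~a = 1111111100000000
  (~a & c) = 0011001100000000
  ~d = 1010101010101010
  ((~a & c) | ~d) = 1011101110101010
  ((a & b) | ((~a & c) | ~d)) = 1011101110101111
  ((~c & a) & ((a & b) | ((~a & c) | ~d))) = 0000000010001100

((~c & a) & ((a & b) | ((~a & c) | ~d)))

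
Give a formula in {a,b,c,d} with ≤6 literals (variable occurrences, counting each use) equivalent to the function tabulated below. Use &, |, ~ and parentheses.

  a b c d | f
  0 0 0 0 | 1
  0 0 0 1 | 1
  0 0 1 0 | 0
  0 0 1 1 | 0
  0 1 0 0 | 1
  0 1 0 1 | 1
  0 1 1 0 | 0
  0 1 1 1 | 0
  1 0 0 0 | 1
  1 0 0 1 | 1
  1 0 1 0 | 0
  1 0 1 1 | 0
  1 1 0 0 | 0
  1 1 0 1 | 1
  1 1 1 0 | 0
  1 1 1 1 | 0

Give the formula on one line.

(((~a | (~b & (a | b))) | d) & ~c)

  ~a = 1111111100000000
  ~b = 1111000011110000
  (a | b) = 0000111111111111
  (~b & (a | b)) = 0000000011110000
  (~a | (~b & (a | b))) = 1111111111110000
  ((~a | (~b & (a | b))) | d) = 1111111111110101
  ~c = 1100110011001100
  (((~a | (~b & (a | b))) | d) & ~c) = 1100110011000100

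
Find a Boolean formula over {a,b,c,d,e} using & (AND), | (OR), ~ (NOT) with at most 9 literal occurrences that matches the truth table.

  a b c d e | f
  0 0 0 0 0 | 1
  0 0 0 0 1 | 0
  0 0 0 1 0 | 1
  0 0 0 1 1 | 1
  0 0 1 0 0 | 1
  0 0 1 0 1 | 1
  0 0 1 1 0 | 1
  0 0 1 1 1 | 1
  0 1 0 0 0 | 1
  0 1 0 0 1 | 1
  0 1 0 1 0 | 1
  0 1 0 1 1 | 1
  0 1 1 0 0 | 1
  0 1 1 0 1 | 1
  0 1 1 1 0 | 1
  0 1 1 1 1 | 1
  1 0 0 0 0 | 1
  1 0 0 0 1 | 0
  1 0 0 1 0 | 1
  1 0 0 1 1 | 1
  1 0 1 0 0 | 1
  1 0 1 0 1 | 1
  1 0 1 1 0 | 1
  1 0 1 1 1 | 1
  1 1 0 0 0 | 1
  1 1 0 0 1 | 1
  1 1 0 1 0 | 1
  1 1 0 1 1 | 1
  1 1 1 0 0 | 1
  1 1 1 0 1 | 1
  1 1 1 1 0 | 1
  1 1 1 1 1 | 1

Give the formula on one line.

(((~e & (~b | a)) | (c | d)) | (b & ~c))

  ~e = 10101010101010101010101010101010
  ~b = 11111111000000001111111100000000
  (~b | a) = 11111111000000001111111111111111
  (~e & (~b | a)) = 10101010000000001010101010101010
  (c | d) = 00111111001111110011111100111111
  ((~e & (~b | a)) | (c | d)) = 10111111001111111011111110111111
  ~c = 11110000111100001111000011110000
  (b & ~c) = 00000000111100000000000011110000
  (((~e & (~b | a)) | (c | d)) | (b & ~c)) = 10111111111111111011111111111111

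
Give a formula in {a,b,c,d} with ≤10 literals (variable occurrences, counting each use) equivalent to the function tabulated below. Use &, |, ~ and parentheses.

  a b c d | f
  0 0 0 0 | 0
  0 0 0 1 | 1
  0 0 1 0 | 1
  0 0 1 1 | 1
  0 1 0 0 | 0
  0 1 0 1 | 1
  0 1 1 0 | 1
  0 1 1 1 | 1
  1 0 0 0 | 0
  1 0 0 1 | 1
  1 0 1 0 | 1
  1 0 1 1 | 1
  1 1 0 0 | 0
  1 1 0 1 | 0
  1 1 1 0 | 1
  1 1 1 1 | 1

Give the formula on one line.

  ~a = 1111111100000000
  ~b = 1111000011110000
  ~c = 1100110011001100
  (~b & ~c) = 1100000011000000
  (~a | (~b & ~c)) = 1111111111000000
  ((~a | (~b & ~c)) & d) = 0101010101000000
  (c | ~a) = 1111111100110011
  (a | c) = 0011001111111111
  ((c | ~a) & (a | c)) = 0011001100110011
  (((~a | (~b & ~c)) & d) | ((c | ~a) & (a | c))) = 0111011101110011

(((~a | (~b & ~c)) & d) | ((c | ~a) & (a | c)))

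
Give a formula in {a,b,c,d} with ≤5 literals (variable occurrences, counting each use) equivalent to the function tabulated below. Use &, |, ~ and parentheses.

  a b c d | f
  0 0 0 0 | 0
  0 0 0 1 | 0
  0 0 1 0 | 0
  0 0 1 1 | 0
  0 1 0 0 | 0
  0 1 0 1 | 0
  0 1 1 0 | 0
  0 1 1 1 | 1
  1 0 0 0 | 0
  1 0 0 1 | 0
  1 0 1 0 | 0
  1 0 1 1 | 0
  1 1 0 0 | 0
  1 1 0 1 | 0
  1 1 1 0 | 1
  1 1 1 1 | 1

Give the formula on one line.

  (c & b) = 0000001100000011
  (a | d) = 0101010111111111
  ((c & b) & (a | d)) = 0000000100000011

((c & b) & (a | d))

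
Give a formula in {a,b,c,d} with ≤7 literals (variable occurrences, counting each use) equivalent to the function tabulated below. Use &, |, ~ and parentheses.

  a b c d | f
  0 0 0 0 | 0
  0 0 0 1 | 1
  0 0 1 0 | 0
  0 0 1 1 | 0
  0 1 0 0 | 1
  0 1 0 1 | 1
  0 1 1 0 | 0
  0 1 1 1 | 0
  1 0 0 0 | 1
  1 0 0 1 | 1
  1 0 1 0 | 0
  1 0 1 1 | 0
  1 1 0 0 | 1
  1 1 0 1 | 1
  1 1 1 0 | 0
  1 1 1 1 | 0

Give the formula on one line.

  (a | d) = 0101010111111111
  ((a | d) | b) = 0101111111111111
  ~c = 1100110011001100
  (((a | d) | b) & ~c) = 0100110011001100

(((a | d) | b) & ~c)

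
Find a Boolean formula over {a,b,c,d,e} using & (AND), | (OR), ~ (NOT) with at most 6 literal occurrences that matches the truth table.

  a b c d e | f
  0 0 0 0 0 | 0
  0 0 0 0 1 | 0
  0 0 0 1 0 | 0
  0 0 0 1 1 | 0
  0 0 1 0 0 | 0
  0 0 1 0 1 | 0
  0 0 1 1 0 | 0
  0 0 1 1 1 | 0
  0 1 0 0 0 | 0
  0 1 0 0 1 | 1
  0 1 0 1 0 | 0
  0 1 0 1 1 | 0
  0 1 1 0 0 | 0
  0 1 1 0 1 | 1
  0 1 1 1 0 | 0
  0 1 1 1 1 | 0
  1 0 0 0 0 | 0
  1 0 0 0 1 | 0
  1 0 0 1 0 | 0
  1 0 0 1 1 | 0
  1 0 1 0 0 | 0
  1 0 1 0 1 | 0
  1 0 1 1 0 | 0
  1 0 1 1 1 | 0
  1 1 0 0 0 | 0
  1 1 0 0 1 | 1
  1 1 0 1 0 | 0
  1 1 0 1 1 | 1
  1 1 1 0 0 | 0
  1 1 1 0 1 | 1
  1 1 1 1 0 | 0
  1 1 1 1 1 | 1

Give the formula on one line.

  ~d = 11001100110011001100110011001100
  (~d | a) = 11001100110011001111111111111111
  ((~d | a) & b) = 00000000110011000000000011111111
  (((~d | a) & b) & e) = 00000000010001000000000001010101

(((~d | a) & b) & e)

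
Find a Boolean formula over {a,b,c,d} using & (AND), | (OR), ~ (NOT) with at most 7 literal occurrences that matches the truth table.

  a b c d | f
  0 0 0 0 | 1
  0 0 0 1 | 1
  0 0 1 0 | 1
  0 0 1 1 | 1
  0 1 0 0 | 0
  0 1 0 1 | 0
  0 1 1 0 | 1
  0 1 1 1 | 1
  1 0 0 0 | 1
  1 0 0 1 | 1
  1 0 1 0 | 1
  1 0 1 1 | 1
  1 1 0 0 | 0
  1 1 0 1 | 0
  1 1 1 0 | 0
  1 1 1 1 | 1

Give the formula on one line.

  ~b = 1111000011110000
  (a & ~b) = 0000000011110000
  ~a = 1111111100000000
  (~a | d) = 1111111101010101
  (~b | c) = 1111001111110011
  ((~a | d) & (~b | c)) = 1111001101010001
  ((a & ~b) | ((~a | d) & (~b | c))) = 1111001111110001

((a & ~b) | ((~a | d) & (~b | c)))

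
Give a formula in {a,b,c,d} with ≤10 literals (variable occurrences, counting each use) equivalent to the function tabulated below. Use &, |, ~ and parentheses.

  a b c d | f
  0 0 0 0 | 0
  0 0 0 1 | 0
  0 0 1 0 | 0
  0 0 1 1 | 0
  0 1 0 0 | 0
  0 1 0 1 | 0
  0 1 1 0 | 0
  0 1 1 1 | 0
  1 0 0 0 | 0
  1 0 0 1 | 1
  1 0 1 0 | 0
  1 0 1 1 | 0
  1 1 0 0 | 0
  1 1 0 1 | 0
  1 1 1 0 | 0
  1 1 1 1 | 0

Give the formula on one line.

((((a & (~a | d)) | (b & ~d)) | c) & (~c & ~b))

  ~a = 1111111100000000
  (~a | d) = 1111111101010101
  (a & (~a | d)) = 0000000001010101
  ~d = 1010101010101010
  (b & ~d) = 0000101000001010
  ((a & (~a | d)) | (b & ~d)) = 0000101001011111
  (((a & (~a | d)) | (b & ~d)) | c) = 0011101101111111
  ~c = 1100110011001100
  ~b = 1111000011110000
  (~c & ~b) = 1100000011000000
  ((((a & (~a | d)) | (b & ~d)) | c) & (~c & ~b)) = 0000000001000000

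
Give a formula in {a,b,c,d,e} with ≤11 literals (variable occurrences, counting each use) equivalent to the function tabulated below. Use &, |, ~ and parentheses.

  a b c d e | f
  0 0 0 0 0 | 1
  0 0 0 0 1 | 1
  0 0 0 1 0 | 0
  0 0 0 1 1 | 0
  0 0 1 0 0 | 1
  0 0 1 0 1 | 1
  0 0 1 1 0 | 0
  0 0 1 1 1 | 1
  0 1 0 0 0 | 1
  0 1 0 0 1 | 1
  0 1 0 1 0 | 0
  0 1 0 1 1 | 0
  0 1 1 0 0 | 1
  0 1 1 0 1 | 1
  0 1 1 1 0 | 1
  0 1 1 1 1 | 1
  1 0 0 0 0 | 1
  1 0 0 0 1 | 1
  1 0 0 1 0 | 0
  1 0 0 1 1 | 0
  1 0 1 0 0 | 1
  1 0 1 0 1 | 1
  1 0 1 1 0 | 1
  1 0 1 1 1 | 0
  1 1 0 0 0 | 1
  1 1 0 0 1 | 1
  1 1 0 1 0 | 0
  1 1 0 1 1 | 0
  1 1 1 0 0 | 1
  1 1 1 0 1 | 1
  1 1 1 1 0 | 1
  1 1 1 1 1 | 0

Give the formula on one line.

  (e | a) = 01010101010101011111111111111111
  (b | (e | a)) = 01010101111111111111111111111111
  ~e = 10101010101010101010101010101010
  ~c = 11110000111100001111000011110000
  (~e | ~c) = 11111010111110101111101011111010
  (c & (~e | ~c)) = 00001010000010100000101000001010
  ~a = 11111111111111110000000000000000
  (~a & c) = 00001111000011110000000000000000
  ((c & (~e | ~c)) | (~a & c)) = 00001111000011110000101000001010
  ((b | (e | a)) & ((c & (~e | ~c)) | (~a & c))) = 00000101000011110000101000001010
  ~d = 11001100110011001100110011001100
  (((b | (e | a)) & ((c & (~e | ~c)) | (~a & c))) | ~d) = 11001101110011111100111011001110

(((b | (e | a)) & ((c & (~e | ~c)) | (~a & c))) | ~d)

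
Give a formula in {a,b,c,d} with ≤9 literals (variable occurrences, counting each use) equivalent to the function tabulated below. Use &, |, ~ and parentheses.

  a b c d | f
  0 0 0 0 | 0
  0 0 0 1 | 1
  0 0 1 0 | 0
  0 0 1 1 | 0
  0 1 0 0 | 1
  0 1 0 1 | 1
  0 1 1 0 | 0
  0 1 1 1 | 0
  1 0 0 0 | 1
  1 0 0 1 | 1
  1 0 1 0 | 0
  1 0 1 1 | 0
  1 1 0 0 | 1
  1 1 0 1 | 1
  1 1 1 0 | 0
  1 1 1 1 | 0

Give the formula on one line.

  ~d = 1010101010101010
  ~b = 1111000011110000
  (~d | ~b) = 1111101011111010
  ((~d | ~b) & b) = 0000101000001010
  (((~d | ~b) & b) | d) = 0101111101011111
  ((((~d | ~b) & b) | d) | a) = 0101111111111111
  ~c = 1100110011001100
  (((((~d | ~b) & b) | d) | a) & ~c) = 0100110011001100

(((((~d | ~b) & b) | d) | a) & ~c)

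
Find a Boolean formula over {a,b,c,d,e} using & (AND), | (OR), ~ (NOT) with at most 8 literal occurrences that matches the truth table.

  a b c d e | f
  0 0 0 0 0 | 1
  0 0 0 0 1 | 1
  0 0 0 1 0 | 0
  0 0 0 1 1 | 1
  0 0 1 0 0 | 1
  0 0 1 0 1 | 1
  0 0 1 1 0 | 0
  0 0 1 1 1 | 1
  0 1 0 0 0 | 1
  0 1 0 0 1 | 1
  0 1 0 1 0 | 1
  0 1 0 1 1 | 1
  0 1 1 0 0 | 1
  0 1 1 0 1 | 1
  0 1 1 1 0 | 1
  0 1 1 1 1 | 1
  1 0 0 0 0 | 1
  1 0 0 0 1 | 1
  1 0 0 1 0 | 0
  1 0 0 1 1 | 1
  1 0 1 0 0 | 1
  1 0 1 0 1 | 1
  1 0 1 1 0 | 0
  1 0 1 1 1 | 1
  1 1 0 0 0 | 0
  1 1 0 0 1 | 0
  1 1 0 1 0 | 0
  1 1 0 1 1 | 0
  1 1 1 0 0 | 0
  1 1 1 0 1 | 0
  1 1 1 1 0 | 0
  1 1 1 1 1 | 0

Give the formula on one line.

  ~d = 11001100110011001100110011001100
  (e | ~d) = 11011101110111011101110111011101
  (b | e) = 01010101111111110101010111111111
  ((e | ~d) | (b | e)) = 11011101111111111101110111111111
  ~a = 11111111111111110000000000000000
  ~b = 11111111000000001111111100000000
  (~a | ~b) = 11111111111111111111111100000000
  (((e | ~d) | (b | e)) & (~a | ~b)) = 11011101111111111101110100000000

(((e | ~d) | (b | e)) & (~a | ~b))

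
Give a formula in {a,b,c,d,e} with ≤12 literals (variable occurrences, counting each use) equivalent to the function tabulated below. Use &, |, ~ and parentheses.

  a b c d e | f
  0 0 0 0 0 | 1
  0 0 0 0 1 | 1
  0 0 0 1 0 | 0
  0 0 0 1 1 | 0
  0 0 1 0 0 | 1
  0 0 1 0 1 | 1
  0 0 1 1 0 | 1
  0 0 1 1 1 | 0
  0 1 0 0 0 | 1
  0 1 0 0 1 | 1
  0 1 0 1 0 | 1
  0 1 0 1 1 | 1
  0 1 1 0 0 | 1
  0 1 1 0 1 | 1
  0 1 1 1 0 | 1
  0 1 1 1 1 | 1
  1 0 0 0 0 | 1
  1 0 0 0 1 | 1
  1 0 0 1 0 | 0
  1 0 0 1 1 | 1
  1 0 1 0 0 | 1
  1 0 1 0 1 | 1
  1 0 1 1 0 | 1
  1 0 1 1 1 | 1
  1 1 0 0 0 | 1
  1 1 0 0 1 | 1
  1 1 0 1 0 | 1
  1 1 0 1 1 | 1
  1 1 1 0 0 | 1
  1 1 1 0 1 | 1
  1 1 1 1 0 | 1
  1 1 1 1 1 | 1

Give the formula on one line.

  ~e = 10101010101010101010101010101010
  (~e & c) = 00001010000010100000101000001010
  ((~e & c) | b) = 00001010111111110000101011111111
  (a & e) = 00000000000000000101010101010101
  (((~e & c) | b) | (a & e)) = 00001010111111110101111111111111
  ~d = 11001100110011001100110011001100
  (~d & e) = 01000100010001000100010001000100
  ((~d & e) | b) = 01000100111111110100010011111111
  (((~d & e) | b) | ~d) = 11001100111111111100110011111111
  ((((~e & c) | b) | (a & e)) | (((~d & e) | b) | ~d)) = 11001110111111111101111111111111

((((~e & c) | b) | (a & e)) | (((~d & e) | b) | ~d))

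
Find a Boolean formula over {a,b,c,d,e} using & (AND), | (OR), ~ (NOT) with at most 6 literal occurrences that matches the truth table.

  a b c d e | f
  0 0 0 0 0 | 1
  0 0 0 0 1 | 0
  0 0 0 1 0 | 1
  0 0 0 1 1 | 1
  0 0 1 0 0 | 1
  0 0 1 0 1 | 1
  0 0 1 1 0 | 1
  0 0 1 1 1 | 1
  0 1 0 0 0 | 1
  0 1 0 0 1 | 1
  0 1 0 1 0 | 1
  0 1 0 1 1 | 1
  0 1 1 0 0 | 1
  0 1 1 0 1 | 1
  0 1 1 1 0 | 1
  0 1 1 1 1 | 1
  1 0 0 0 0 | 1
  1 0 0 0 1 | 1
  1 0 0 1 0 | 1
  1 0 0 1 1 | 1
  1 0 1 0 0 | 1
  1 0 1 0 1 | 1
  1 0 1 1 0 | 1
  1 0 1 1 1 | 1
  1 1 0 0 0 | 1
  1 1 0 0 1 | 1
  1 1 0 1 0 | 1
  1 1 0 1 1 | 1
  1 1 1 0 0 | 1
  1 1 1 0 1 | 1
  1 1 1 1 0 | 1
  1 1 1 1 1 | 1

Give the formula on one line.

(((~e | a) | (d | c)) | b)

  ~e = 10101010101010101010101010101010
  (~e | a) = 10101010101010101111111111111111
  (d | c) = 00111111001111110011111100111111
  ((~e | a) | (d | c)) = 10111111101111111111111111111111
  (((~e | a) | (d | c)) | b) = 10111111111111111111111111111111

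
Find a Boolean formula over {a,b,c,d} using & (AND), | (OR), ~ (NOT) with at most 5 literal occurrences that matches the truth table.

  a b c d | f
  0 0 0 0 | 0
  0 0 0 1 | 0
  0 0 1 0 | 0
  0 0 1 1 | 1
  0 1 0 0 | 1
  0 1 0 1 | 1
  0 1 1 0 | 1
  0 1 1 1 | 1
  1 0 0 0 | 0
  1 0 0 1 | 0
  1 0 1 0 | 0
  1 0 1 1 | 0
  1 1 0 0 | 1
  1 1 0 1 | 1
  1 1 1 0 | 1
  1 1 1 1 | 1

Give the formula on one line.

(((d & c) & ~a) | b)

  (d & c) = 0001000100010001
  ~a = 1111111100000000
  ((d & c) & ~a) = 0001000100000000
  (((d & c) & ~a) | b) = 0001111100001111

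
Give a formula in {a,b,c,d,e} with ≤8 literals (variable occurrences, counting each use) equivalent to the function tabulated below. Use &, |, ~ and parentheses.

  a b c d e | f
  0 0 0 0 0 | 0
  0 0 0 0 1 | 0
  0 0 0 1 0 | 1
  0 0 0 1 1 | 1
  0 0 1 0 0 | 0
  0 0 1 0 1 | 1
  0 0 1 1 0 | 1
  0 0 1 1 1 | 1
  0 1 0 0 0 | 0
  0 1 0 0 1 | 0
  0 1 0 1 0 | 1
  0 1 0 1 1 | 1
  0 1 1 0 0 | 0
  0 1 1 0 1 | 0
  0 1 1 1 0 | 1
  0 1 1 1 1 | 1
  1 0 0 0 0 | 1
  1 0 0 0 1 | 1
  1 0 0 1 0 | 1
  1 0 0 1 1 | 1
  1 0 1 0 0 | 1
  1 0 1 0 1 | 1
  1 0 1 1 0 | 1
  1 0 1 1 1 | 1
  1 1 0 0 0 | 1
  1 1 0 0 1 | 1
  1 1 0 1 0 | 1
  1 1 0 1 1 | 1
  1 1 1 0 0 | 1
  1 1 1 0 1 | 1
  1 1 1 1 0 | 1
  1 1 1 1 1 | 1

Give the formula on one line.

  ~d = 11001100110011001100110011001100
  (a & ~d) = 00000000000000001100110011001100
  (c & e) = 00000101000001010000010100000101
  ~b = 11111111000000001111111100000000
  ((c & e) & ~b) = 00000101000000000000010100000000
  ((a & ~d) | ((c & e) & ~b)) = 00000101000000001100110111001100
  (d | ((a & ~d) | ((c & e) & ~b))) = 00110111001100111111111111111111

(d | ((a & ~d) | ((c & e) & ~b)))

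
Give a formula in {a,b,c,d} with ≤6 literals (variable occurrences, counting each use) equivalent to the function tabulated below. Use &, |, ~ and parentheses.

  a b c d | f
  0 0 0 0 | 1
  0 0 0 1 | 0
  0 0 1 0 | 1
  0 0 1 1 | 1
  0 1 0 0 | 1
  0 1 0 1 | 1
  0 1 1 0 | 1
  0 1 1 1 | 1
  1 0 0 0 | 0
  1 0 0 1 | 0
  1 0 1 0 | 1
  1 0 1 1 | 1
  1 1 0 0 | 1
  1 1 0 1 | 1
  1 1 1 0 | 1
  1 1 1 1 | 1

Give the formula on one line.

((b | (~a & ~d)) | (~b & c))

  ~a = 1111111100000000
  ~d = 1010101010101010
  (~a & ~d) = 1010101000000000
  (b | (~a & ~d)) = 1010111100001111
  ~b = 1111000011110000
  (~b & c) = 0011000000110000
  ((b | (~a & ~d)) | (~b & c)) = 1011111100111111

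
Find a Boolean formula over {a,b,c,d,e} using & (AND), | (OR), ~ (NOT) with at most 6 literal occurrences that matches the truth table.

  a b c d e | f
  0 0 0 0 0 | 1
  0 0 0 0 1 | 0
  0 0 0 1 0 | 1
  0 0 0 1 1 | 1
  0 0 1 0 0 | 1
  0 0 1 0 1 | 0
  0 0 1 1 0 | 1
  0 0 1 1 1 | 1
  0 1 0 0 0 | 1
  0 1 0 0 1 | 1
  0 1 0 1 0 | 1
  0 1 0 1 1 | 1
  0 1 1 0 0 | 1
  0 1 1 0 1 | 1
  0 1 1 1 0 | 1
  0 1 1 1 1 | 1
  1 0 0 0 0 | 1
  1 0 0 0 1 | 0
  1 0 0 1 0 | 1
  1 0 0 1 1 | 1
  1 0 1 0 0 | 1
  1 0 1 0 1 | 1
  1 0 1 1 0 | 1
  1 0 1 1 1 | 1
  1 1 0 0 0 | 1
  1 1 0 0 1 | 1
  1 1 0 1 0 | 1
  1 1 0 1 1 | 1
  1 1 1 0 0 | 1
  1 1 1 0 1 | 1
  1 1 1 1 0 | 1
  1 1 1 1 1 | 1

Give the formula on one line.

  (d | b) = 00110011111111110011001111111111
  (c & a) = 00000000000000000000111100001111
  ~e = 10101010101010101010101010101010
  ((c & a) | ~e) = 10101010101010101010111110101111
  (d | ((c & a) | ~e)) = 10111011101110111011111110111111
  ((d | b) | (d | ((c & a) | ~e))) = 10111011111111111011111111111111

((d | b) | (d | ((c & a) | ~e)))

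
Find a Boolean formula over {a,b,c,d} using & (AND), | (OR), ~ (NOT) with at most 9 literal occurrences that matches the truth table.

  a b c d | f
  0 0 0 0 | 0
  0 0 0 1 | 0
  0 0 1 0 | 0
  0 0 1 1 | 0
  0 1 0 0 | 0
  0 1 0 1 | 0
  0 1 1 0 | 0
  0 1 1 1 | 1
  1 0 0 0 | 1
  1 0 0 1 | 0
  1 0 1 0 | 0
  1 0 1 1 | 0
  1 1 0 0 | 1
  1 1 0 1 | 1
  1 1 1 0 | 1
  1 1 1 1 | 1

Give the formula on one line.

((a & (b | (~c & ~d))) | ((d & c) & (b | ~d)))

  ~c = 1100110011001100
  ~d = 1010101010101010
  (~c & ~d) = 1000100010001000
  (b | (~c & ~d)) = 1000111110001111
  (a & (b | (~c & ~d))) = 0000000010001111
  (d & c) = 0001000100010001
  (b | ~d) = 1010111110101111
  ((d & c) & (b | ~d)) = 0000000100000001
  ((a & (b | (~c & ~d))) | ((d & c) & (b | ~d))) = 0000000110001111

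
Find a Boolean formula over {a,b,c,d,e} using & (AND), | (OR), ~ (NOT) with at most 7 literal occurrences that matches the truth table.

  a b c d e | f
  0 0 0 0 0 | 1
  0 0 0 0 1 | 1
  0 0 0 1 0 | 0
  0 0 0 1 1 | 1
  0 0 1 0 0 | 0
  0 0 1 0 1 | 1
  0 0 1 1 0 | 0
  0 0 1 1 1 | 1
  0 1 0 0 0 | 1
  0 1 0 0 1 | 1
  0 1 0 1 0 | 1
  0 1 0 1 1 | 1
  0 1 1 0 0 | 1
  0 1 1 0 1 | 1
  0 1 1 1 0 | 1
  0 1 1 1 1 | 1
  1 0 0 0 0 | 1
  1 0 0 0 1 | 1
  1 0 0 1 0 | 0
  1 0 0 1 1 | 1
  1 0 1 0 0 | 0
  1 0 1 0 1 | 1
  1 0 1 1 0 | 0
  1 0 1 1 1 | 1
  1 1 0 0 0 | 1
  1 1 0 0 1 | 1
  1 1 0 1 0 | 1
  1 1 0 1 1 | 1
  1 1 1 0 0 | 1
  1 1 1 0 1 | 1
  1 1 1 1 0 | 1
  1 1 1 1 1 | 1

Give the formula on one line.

  (b | e) = 01010101111111110101010111111111
  ~d = 11001100110011001100110011001100
  (c | ~d) = 11001111110011111100111111001111
  ~c = 11110000111100001111000011110000
  ((c | ~d) & ~c) = 11000000110000001100000011000000
  ((b | e) | ((c | ~d) & ~c)) = 11010101111111111101010111111111

((b | e) | ((c | ~d) & ~c))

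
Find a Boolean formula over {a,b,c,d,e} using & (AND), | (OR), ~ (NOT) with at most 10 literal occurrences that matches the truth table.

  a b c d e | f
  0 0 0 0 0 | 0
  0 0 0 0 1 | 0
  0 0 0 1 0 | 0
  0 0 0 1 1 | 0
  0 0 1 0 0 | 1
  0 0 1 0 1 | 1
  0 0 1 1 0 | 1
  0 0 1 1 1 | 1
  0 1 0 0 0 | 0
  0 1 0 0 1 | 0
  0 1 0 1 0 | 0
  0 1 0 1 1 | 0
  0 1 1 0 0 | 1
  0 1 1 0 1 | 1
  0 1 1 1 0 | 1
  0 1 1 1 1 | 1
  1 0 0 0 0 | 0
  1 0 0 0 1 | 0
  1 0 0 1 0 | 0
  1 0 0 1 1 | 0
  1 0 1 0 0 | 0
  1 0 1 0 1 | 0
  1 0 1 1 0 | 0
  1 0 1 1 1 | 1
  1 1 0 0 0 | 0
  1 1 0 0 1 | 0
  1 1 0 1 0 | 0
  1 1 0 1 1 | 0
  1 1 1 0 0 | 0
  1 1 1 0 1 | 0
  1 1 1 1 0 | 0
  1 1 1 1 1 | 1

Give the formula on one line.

(c & ((((e | ~c) & d) & (e & (d | c))) | ~a))

  ~c = 11110000111100001111000011110000
  (e | ~c) = 11110101111101011111010111110101
  ((e | ~c) & d) = 00110001001100010011000100110001
  (d | c) = 00111111001111110011111100111111
  (e & (d | c)) = 00010101000101010001010100010101
  (((e | ~c) & d) & (e & (d | c))) = 00010001000100010001000100010001
  ~a = 11111111111111110000000000000000
  ((((e | ~c) & d) & (e & (d | c))) | ~a) = 11111111111111110001000100010001
  (c & ((((e | ~c) & d) & (e & (d | c))) | ~a)) = 00001111000011110000000100000001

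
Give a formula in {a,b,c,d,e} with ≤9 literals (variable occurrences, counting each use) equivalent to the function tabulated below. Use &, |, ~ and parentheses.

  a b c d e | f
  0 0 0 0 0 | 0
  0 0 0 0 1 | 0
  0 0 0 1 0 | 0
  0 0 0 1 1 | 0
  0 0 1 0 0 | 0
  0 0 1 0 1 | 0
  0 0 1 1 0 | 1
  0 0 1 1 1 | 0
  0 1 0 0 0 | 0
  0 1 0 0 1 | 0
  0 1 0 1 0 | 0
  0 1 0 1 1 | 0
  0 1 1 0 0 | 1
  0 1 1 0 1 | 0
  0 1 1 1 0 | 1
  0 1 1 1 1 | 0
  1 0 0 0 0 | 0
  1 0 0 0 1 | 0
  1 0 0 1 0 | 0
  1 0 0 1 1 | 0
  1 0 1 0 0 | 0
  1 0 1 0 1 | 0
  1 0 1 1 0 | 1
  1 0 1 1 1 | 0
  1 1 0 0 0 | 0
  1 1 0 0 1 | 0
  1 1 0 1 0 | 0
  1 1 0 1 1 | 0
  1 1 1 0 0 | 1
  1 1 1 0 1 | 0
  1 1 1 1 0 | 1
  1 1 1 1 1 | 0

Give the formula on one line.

((d | ((~e & (d | c)) & (~e & b))) & (~e & c))

  ~e = 10101010101010101010101010101010
  (d | c) = 00111111001111110011111100111111
  (~e & (d | c)) = 00101010001010100010101000101010
  (~e & b) = 00000000101010100000000010101010
  ((~e & (d | c)) & (~e & b)) = 00000000001010100000000000101010
  (d | ((~e & (d | c)) & (~e & b))) = 00110011001110110011001100111011
  (~e & c) = 00001010000010100000101000001010
  ((d | ((~e & (d | c)) & (~e & b))) & (~e & c)) = 00000010000010100000001000001010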